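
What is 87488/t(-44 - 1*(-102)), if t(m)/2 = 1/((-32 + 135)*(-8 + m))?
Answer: 225281600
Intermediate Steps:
t(m) = 2/(-824 + 103*m) (t(m) = 2/(((-32 + 135)*(-8 + m))) = 2/((103*(-8 + m))) = 2/(-824 + 103*m))
87488/t(-44 - 1*(-102)) = 87488/((2/(103*(-8 + (-44 - 1*(-102)))))) = 87488/((2/(103*(-8 + (-44 + 102))))) = 87488/((2/(103*(-8 + 58)))) = 87488/(((2/103)/50)) = 87488/(((2/103)*(1/50))) = 87488/(1/2575) = 87488*2575 = 225281600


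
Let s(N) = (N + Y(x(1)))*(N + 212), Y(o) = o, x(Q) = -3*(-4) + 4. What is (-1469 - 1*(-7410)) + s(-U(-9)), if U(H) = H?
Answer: 11466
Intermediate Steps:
x(Q) = 16 (x(Q) = 12 + 4 = 16)
s(N) = (16 + N)*(212 + N) (s(N) = (N + 16)*(N + 212) = (16 + N)*(212 + N))
(-1469 - 1*(-7410)) + s(-U(-9)) = (-1469 - 1*(-7410)) + (3392 + (-1*(-9))² + 228*(-1*(-9))) = (-1469 + 7410) + (3392 + 9² + 228*9) = 5941 + (3392 + 81 + 2052) = 5941 + 5525 = 11466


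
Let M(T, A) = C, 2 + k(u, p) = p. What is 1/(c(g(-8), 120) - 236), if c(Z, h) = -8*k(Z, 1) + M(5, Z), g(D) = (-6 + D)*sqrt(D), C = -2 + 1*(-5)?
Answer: -1/235 ≈ -0.0042553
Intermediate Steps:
k(u, p) = -2 + p
C = -7 (C = -2 - 5 = -7)
M(T, A) = -7
g(D) = sqrt(D)*(-6 + D)
c(Z, h) = 1 (c(Z, h) = -8*(-2 + 1) - 7 = -8*(-1) - 7 = 8 - 7 = 1)
1/(c(g(-8), 120) - 236) = 1/(1 - 236) = 1/(-235) = -1/235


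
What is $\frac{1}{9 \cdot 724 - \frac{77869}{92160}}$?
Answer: $\frac{92160}{600436691} \approx 0.00015349$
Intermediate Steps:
$\frac{1}{9 \cdot 724 - \frac{77869}{92160}} = \frac{1}{6516 - \frac{77869}{92160}} = \frac{1}{\frac{600436691}{92160}} = \frac{92160}{600436691}$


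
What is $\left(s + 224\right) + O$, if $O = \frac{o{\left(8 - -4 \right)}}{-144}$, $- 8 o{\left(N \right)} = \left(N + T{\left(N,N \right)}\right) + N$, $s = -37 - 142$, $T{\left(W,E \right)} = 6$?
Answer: $\frac{8645}{192} \approx 45.026$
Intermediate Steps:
$s = -179$
$o{\left(N \right)} = - \frac{3}{4} - \frac{N}{4}$ ($o{\left(N \right)} = - \frac{\left(N + 6\right) + N}{8} = - \frac{\left(6 + N\right) + N}{8} = - \frac{6 + 2 N}{8} = - \frac{3}{4} - \frac{N}{4}$)
$O = \frac{5}{192}$ ($O = \frac{- \frac{3}{4} - \frac{8 - -4}{4}}{-144} = \left(- \frac{3}{4} - \frac{8 + 4}{4}\right) \left(- \frac{1}{144}\right) = \left(- \frac{3}{4} - 3\right) \left(- \frac{1}{144}\right) = \left(- \frac{15}{4}\right) \left(- \frac{1}{144}\right) = \frac{5}{192} \approx 0.026042$)
$\left(s + 224\right) + O = \left(-179 + 224\right) + \frac{5}{192} = 45 + \frac{5}{192} = \frac{8645}{192}$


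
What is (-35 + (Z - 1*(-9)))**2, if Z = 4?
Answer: 484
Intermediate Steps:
(-35 + (Z - 1*(-9)))**2 = (-35 + (4 - 1*(-9)))**2 = (-35 + (4 + 9))**2 = (-35 + 13)**2 = (-22)**2 = 484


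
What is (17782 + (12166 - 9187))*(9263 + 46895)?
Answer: 1165896238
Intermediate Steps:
(17782 + (12166 - 9187))*(9263 + 46895) = (17782 + 2979)*56158 = 20761*56158 = 1165896238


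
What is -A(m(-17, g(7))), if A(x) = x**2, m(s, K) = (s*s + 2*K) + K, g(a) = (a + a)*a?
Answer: -339889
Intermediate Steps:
g(a) = 2*a**2 (g(a) = (2*a)*a = 2*a**2)
m(s, K) = s**2 + 3*K (m(s, K) = (s**2 + 2*K) + K = s**2 + 3*K)
-A(m(-17, g(7))) = -((-17)**2 + 3*(2*7**2))**2 = -(289 + 3*(2*49))**2 = -(289 + 3*98)**2 = -(289 + 294)**2 = -1*583**2 = -1*339889 = -339889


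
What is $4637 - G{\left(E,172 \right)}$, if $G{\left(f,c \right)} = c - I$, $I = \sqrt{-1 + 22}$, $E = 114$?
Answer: $4465 + \sqrt{21} \approx 4469.6$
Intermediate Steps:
$I = \sqrt{21} \approx 4.5826$
$G{\left(f,c \right)} = c - \sqrt{21}$
$4637 - G{\left(E,172 \right)} = 4637 - \left(172 - \sqrt{21}\right) = 4465 + \sqrt{21}$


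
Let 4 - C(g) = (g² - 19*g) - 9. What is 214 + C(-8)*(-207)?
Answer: 42235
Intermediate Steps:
C(g) = 13 - g² + 19*g (C(g) = 4 - ((g² - 19*g) - 9) = 4 - (-9 + g² - 19*g) = 4 + (9 - g² + 19*g) = 13 - g² + 19*g)
214 + C(-8)*(-207) = 214 + (13 - 1*(-8)² + 19*(-8))*(-207) = 214 + (13 - 1*64 - 152)*(-207) = 214 + (13 - 64 - 152)*(-207) = 214 - 203*(-207) = 214 + 42021 = 42235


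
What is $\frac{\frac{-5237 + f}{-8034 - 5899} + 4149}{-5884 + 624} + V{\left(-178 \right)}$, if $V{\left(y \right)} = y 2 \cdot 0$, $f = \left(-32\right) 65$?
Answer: $- \frac{28907667}{36643790} \approx -0.78888$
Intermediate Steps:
$f = -2080$
$V{\left(y \right)} = 0$ ($V{\left(y \right)} = 2 y 0 = 0$)
$\frac{\frac{-5237 + f}{-8034 - 5899} + 4149}{-5884 + 624} + V{\left(-178 \right)} = \frac{\frac{-5237 - 2080}{-8034 - 5899} + 4149}{-5884 + 624} + 0 = \frac{- \frac{7317}{-13933} + 4149}{-5260} + 0 = \left(\left(-7317\right) \left(- \frac{1}{13933}\right) + 4149\right) \left(- \frac{1}{5260}\right) + 0 = \left(\frac{7317}{13933} + 4149\right) \left(- \frac{1}{5260}\right) + 0 = \frac{57815334}{13933} \left(- \frac{1}{5260}\right) + 0 = - \frac{28907667}{36643790} + 0 = - \frac{28907667}{36643790}$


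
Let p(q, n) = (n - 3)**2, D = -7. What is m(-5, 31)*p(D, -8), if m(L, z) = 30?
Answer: 3630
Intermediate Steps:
p(q, n) = (-3 + n)**2
m(-5, 31)*p(D, -8) = 30*(-3 - 8)**2 = 30*(-11)**2 = 30*121 = 3630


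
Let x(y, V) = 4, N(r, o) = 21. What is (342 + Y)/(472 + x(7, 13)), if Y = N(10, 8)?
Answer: 363/476 ≈ 0.76260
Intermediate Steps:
Y = 21
(342 + Y)/(472 + x(7, 13)) = (342 + 21)/(472 + 4) = 363/476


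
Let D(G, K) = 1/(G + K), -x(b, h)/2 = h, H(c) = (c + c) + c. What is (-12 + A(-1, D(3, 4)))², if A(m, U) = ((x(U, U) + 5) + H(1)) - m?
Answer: 529/49 ≈ 10.796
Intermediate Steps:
H(c) = 3*c (H(c) = 2*c + c = 3*c)
x(b, h) = -2*h
A(m, U) = 8 - m - 2*U (A(m, U) = ((-2*U + 5) + 3*1) - m = ((5 - 2*U) + 3) - m = (8 - 2*U) - m = 8 - m - 2*U)
(-12 + A(-1, D(3, 4)))² = (-12 + (8 - 1*(-1) - 2/(3 + 4)))² = (-12 + (8 + 1 - 2/7))² = (-12 + 61/7)² = (-23/7)² = 529/49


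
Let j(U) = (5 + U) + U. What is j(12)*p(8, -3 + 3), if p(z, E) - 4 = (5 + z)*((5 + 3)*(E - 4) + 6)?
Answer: -9686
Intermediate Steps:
p(z, E) = 4 + (-26 + 8*E)*(5 + z) (p(z, E) = 4 + (5 + z)*((5 + 3)*(E - 4) + 6) = 4 + (5 + z)*(8*(-4 + E) + 6) = 4 + (5 + z)*((-32 + 8*E) + 6) = 4 + (5 + z)*(-26 + 8*E) = 4 + (-26 + 8*E)*(5 + z))
j(U) = 5 + 2*U
j(12)*p(8, -3 + 3) = (5 + 2*12)*(-126 - 26*8 + 40*(-3 + 3) + 8*(-3 + 3)*8) = (5 + 24)*(-126 - 208 + 40*0 + 8*0*8) = 29*(-126 - 208 + 0 + 0) = 29*(-334) = -9686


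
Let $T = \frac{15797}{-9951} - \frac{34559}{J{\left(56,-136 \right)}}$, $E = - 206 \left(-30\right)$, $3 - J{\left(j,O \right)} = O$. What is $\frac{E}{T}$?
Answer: $- \frac{2137027005}{86523098} \approx -24.699$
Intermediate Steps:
$J{\left(j,O \right)} = 3 - O$
$E = 6180$ ($E = \left(-1\right) \left(-6180\right) = 6180$)
$T = - \frac{346092392}{1383189}$ ($T = \frac{15797}{-9951} - \frac{34559}{3 - -136} = 15797 \left(- \frac{1}{9951}\right) - \frac{34559}{3 + 136} = - \frac{15797}{9951} - \frac{34559}{139} = - \frac{346092392}{1383189} \approx -250.21$)
$\frac{E}{T} = \frac{6180}{- \frac{346092392}{1383189}} = 6180 \left(- \frac{1383189}{346092392}\right) = - \frac{2137027005}{86523098}$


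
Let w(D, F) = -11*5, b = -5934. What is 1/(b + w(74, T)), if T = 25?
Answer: -1/5989 ≈ -0.00016697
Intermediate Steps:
w(D, F) = -55
1/(b + w(74, T)) = 1/(-5934 - 55) = 1/(-5989) = -1/5989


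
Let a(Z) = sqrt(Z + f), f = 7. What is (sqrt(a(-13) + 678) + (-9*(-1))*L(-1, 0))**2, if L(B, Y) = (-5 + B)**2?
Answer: (324 + sqrt(678 + I*sqrt(6)))**2 ≈ 1.2253e+5 + 32.9*I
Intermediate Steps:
a(Z) = sqrt(7 + Z) (a(Z) = sqrt(Z + 7) = sqrt(7 + Z))
(sqrt(a(-13) + 678) + (-9*(-1))*L(-1, 0))**2 = (sqrt(sqrt(7 - 13) + 678) + (-9*(-1))*(-5 - 1)**2)**2 = (sqrt(sqrt(-6) + 678) + 9*(-6)**2)**2 = (sqrt(I*sqrt(6) + 678) + 9*36)**2 = (sqrt(678 + I*sqrt(6)) + 324)**2 = (324 + sqrt(678 + I*sqrt(6)))**2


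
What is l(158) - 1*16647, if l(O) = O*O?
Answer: 8317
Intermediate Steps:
l(O) = O²
l(158) - 1*16647 = 158² - 1*16647 = 24964 - 16647 = 8317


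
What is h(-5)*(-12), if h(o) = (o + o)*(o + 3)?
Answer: -240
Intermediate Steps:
h(o) = 2*o*(3 + o) (h(o) = (2*o)*(3 + o) = 2*o*(3 + o))
h(-5)*(-12) = (2*(-5)*(3 - 5))*(-12) = (2*(-5)*(-2))*(-12) = 20*(-12) = -240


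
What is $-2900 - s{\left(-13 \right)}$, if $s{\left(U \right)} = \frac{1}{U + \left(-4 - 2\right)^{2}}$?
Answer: $- \frac{66701}{23} \approx -2900.0$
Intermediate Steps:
$s{\left(U \right)} = \frac{1}{36 + U}$ ($s{\left(U \right)} = \frac{1}{U + \left(-6\right)^{2}} = \frac{1}{U + 36} = \frac{1}{36 + U}$)
$-2900 - s{\left(-13 \right)} = -2900 - \frac{1}{36 - 13} = -2900 - \frac{1}{23} = - \frac{66701}{23}$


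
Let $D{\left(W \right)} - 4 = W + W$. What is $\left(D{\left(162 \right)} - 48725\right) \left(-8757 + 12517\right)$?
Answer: $-181972720$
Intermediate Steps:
$D{\left(W \right)} = 4 + 2 W$ ($D{\left(W \right)} = 4 + \left(W + W\right) = 4 + 2 W$)
$\left(D{\left(162 \right)} - 48725\right) \left(-8757 + 12517\right) = \left(\left(4 + 2 \cdot 162\right) - 48725\right) \left(-8757 + 12517\right) = \left(\left(4 + 324\right) - 48725\right) 3760 = \left(328 - 48725\right) 3760 = \left(-48397\right) 3760 = -181972720$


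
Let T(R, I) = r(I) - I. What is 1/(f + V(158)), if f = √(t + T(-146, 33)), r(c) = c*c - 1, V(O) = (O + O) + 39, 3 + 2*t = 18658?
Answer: 142/46257 - √41530/231285 ≈ 0.0021887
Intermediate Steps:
t = 18655/2 (t = -3/2 + (½)*18658 = -3/2 + 9329 = 18655/2 ≈ 9327.5)
V(O) = 39 + 2*O (V(O) = 2*O + 39 = 39 + 2*O)
r(c) = -1 + c² (r(c) = c² - 1 = -1 + c²)
T(R, I) = -1 + I² - I (T(R, I) = (-1 + I²) - I = -1 + I² - I)
f = √41530/2 (f = √(18655/2 + (-1 + 33² - 1*33)) = √(18655/2 + (-1 + 1089 - 33)) = √(18655/2 + 1055) = √(20765/2) = √41530/2 ≈ 101.89)
1/(f + V(158)) = 1/(√41530/2 + (39 + 2*158)) = 1/(√41530/2 + (39 + 316)) = 1/(√41530/2 + 355) = 1/(355 + √41530/2)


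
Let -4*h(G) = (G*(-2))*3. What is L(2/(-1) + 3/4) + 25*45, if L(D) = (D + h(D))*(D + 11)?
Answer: 35025/32 ≈ 1094.5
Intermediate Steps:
h(G) = 3*G/2 (h(G) = -G*(-2)*3/4 = -(-2*G)*3/4 = -(-3)*G/2 = 3*G/2)
L(D) = 5*D*(11 + D)/2 (L(D) = (D + 3*D/2)*(D + 11) = (5*D/2)*(11 + D) = 5*D*(11 + D)/2)
L(2/(-1) + 3/4) + 25*45 = 5*(2/(-1) + 3/4)*(11 + (2/(-1) + 3/4))/2 + 25*45 = 5*(2*(-1) + 3*(¼))*(11 + (2*(-1) + 3*(¼)))/2 + 1125 = 5*(-2 + ¾)*(11 + (-2 + ¾))/2 + 1125 = (5/2)*(-5/4)*(11 - 5/4) + 1125 = (5/2)*(-5/4)*(39/4) + 1125 = -975/32 + 1125 = 35025/32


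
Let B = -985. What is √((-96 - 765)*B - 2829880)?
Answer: I*√1981795 ≈ 1407.8*I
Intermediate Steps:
√((-96 - 765)*B - 2829880) = √((-96 - 765)*(-985) - 2829880) = √(-861*(-985) - 2829880) = √(848085 - 2829880) = √(-1981795) = I*√1981795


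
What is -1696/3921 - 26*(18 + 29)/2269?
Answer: -8639686/8896749 ≈ -0.97111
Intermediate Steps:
-1696/3921 - 26*(18 + 29)/2269 = -1696*1/3921 - 26*47*(1/2269) = -1696/3921 - 1222*1/2269 = -1696/3921 - 1222/2269 = -8639686/8896749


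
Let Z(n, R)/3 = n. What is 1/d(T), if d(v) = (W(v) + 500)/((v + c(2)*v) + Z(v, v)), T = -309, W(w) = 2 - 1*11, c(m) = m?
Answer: -1854/491 ≈ -3.7760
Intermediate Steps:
Z(n, R) = 3*n
W(w) = -9 (W(w) = 2 - 11 = -9)
d(v) = 491/(6*v) (d(v) = (-9 + 500)/((v + 2*v) + 3*v) = 491/(3*v + 3*v) = 491/((6*v)) = 491*(1/(6*v)) = 491/(6*v))
1/d(T) = 1/((491/6)/(-309)) = 1/((491/6)*(-1/309)) = 1/(-491/1854) = -1854/491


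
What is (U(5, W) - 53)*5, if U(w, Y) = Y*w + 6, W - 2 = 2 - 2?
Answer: -185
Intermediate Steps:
W = 2 (W = 2 + (2 - 2) = 2 + 0 = 2)
U(w, Y) = 6 + Y*w
(U(5, W) - 53)*5 = ((6 + 2*5) - 53)*5 = ((6 + 10) - 53)*5 = (16 - 53)*5 = -37*5 = -185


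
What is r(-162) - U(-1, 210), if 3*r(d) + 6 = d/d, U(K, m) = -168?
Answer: 499/3 ≈ 166.33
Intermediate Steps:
r(d) = -5/3 (r(d) = -2 + (d/d)/3 = -2 + (⅓)*1 = -2 + ⅓ = -5/3)
r(-162) - U(-1, 210) = -5/3 - 1*(-168) = -5/3 + 168 = 499/3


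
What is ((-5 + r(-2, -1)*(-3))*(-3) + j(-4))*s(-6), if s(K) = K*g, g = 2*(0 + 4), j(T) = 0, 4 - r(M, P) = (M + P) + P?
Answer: -4176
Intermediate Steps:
r(M, P) = 4 - M - 2*P (r(M, P) = 4 - ((M + P) + P) = 4 - (M + 2*P) = 4 + (-M - 2*P) = 4 - M - 2*P)
g = 8 (g = 2*4 = 8)
s(K) = 8*K (s(K) = K*8 = 8*K)
((-5 + r(-2, -1)*(-3))*(-3) + j(-4))*s(-6) = ((-5 + (4 - 1*(-2) - 2*(-1))*(-3))*(-3) + 0)*(8*(-6)) = ((-5 + (4 + 2 + 2)*(-3))*(-3) + 0)*(-48) = ((-5 + 8*(-3))*(-3) + 0)*(-48) = ((-5 - 24)*(-3) + 0)*(-48) = (-29*(-3) + 0)*(-48) = (87 + 0)*(-48) = 87*(-48) = -4176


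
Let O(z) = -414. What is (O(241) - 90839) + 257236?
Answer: 165983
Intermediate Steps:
(O(241) - 90839) + 257236 = (-414 - 90839) + 257236 = -91253 + 257236 = 165983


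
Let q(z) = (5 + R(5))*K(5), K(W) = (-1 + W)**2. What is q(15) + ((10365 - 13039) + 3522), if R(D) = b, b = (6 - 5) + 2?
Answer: 976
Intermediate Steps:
b = 3 (b = 1 + 2 = 3)
R(D) = 3
q(z) = 128 (q(z) = (5 + 3)*(-1 + 5)**2 = 8*4**2 = 8*16 = 128)
q(15) + ((10365 - 13039) + 3522) = 128 + ((10365 - 13039) + 3522) = 128 + (-2674 + 3522) = 128 + 848 = 976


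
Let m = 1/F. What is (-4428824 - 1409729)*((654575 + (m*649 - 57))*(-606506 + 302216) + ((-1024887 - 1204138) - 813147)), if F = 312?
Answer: 60468035490787799707/52 ≈ 1.1628e+18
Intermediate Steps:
m = 1/312 ≈ 0.0032051
(-4428824 - 1409729)*((654575 + (m*649 - 57))*(-606506 + 302216) + ((-1024887 - 1204138) - 813147)) = (-4428824 - 1409729)*((654575 + ((1/312)*649 - 57))*(-606506 + 302216) + ((-1024887 - 1204138) - 813147)) = -5838553*((654575 + (649/312 - 57))*(-304290) + (-2229025 - 813147)) = -5838553*((654575 - 17135/312)*(-304290) - 3042172) = -5838553*((204210265/312)*(-304290) - 3042172) = -5838553*(-10356523589475/52 - 3042172) = -5838553*(-10356681782419/52) = 60468035490787799707/52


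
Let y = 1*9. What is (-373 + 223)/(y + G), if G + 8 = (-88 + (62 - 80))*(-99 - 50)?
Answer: -10/1053 ≈ -0.0094967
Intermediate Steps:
G = 15786 (G = -8 + (-88 + (62 - 80))*(-99 - 50) = -8 + (-88 - 18)*(-149) = -8 - 106*(-149) = -8 + 15794 = 15786)
y = 9
(-373 + 223)/(y + G) = (-373 + 223)/(9 + 15786) = -150/15795 = -150*1/15795 = -10/1053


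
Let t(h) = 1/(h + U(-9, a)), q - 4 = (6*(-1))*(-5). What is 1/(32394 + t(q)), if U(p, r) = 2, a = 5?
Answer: 36/1166185 ≈ 3.0870e-5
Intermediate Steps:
q = 34 (q = 4 + (6*(-1))*(-5) = 4 - 6*(-5) = 4 + 30 = 34)
t(h) = 1/(2 + h) (t(h) = 1/(h + 2) = 1/(2 + h))
1/(32394 + t(q)) = 1/(32394 + 1/(2 + 34)) = 1/(32394 + 1/36) = 1/(1166185/36) = 36/1166185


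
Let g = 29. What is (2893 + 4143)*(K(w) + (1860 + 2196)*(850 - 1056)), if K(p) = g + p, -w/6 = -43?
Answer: -5876811964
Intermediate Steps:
w = 258 (w = -6*(-43) = 258)
K(p) = 29 + p
(2893 + 4143)*(K(w) + (1860 + 2196)*(850 - 1056)) = (2893 + 4143)*((29 + 258) + (1860 + 2196)*(850 - 1056)) = 7036*(287 + 4056*(-206)) = 7036*(287 - 835536) = 7036*(-835249) = -5876811964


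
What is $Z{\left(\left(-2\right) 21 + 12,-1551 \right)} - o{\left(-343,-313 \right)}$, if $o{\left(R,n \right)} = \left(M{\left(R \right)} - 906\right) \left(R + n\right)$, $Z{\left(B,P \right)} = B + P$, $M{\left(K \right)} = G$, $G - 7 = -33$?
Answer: $-612973$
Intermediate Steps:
$G = -26$ ($G = 7 - 33 = -26$)
$M{\left(K \right)} = -26$
$o{\left(R,n \right)} = - 932 R - 932 n$ ($o{\left(R,n \right)} = \left(-26 - 906\right) \left(R + n\right) = - 932 \left(R + n\right) = - 932 R - 932 n$)
$Z{\left(\left(-2\right) 21 + 12,-1551 \right)} - o{\left(-343,-313 \right)} = \left(\left(\left(-2\right) 21 + 12\right) - 1551\right) - \left(\left(-932\right) \left(-343\right) - -291716\right) = \left(\left(-42 + 12\right) - 1551\right) - \left(319676 + 291716\right) = \left(-30 - 1551\right) - 611392 = -1581 - 611392 = -612973$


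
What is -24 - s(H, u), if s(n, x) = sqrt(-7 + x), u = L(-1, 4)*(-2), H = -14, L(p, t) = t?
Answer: -24 - I*sqrt(15) ≈ -24.0 - 3.873*I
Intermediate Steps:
u = -8 (u = 4*(-2) = -8)
-24 - s(H, u) = -24 - sqrt(-7 - 8) = -24 - sqrt(-15) = -24 - I*sqrt(15)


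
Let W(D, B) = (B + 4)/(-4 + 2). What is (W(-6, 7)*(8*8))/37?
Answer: -352/37 ≈ -9.5135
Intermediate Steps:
W(D, B) = -2 - B/2 (W(D, B) = (4 + B)/(-2) = (4 + B)*(-½) = -2 - B/2)
(W(-6, 7)*(8*8))/37 = ((-2 - ½*7)*(8*8))/37 = ((-2 - 7/2)*64)*(1/37) = -11/2*64*(1/37) = -352*1/37 = -352/37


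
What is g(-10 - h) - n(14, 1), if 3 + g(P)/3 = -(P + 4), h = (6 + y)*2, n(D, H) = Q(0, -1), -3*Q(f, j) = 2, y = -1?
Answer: 119/3 ≈ 39.667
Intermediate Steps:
Q(f, j) = -⅔ (Q(f, j) = -⅓*2 = -⅔)
n(D, H) = -⅔
h = 10 (h = (6 - 1)*2 = 5*2 = 10)
g(P) = -21 - 3*P (g(P) = -9 + 3*(-(P + 4)) = -9 + 3*(-(4 + P)) = -9 + 3*(-4 - P) = -9 + (-12 - 3*P) = -21 - 3*P)
g(-10 - h) - n(14, 1) = (-21 - 3*(-10 - 1*10)) - 1*(-⅔) = (-21 - 3*(-10 - 10)) + ⅔ = (-21 - 3*(-20)) + ⅔ = (-21 + 60) + ⅔ = 39 + ⅔ = 119/3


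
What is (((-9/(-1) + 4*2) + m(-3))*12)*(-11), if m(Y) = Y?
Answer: -1848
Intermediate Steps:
(((-9/(-1) + 4*2) + m(-3))*12)*(-11) = (((-9/(-1) + 4*2) - 3)*12)*(-11) = (((-9*(-1) + 8) - 3)*12)*(-11) = (((9 + 8) - 3)*12)*(-11) = ((17 - 3)*12)*(-11) = (14*12)*(-11) = 168*(-11) = -1848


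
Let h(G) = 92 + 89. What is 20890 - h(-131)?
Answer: 20709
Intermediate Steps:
h(G) = 181
20890 - h(-131) = 20890 - 1*181 = 20890 - 181 = 20709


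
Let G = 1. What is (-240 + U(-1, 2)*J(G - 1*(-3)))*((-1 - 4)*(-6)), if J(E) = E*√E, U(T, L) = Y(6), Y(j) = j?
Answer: -5760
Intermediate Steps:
U(T, L) = 6
J(E) = E^(3/2)
(-240 + U(-1, 2)*J(G - 1*(-3)))*((-1 - 4)*(-6)) = (-240 + 6*(1 - 1*(-3))^(3/2))*((-1 - 4)*(-6)) = (-240 + 6*(1 + 3)^(3/2))*(-5*(-6)) = (-240 + 6*4^(3/2))*30 = (-240 + 6*8)*30 = (-240 + 48)*30 = -192*30 = -5760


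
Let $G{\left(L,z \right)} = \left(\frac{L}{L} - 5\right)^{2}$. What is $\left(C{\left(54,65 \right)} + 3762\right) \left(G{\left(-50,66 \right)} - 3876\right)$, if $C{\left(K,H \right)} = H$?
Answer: $-14772220$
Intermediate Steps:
$G{\left(L,z \right)} = 16$ ($G{\left(L,z \right)} = \left(1 - 5\right)^{2} = \left(-4\right)^{2} = 16$)
$\left(C{\left(54,65 \right)} + 3762\right) \left(G{\left(-50,66 \right)} - 3876\right) = \left(65 + 3762\right) \left(16 - 3876\right) = 3827 \left(-3860\right) = -14772220$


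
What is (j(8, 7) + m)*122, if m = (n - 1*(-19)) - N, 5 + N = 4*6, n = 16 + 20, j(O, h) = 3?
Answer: 4758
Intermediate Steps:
n = 36
N = 19 (N = -5 + 4*6 = -5 + 24 = 19)
m = 36 (m = (36 - 1*(-19)) - 1*19 = (36 + 19) - 19 = 55 - 19 = 36)
(j(8, 7) + m)*122 = (3 + 36)*122 = 39*122 = 4758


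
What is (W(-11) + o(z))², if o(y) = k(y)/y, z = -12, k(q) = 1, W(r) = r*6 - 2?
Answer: 667489/144 ≈ 4635.3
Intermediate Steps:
W(r) = -2 + 6*r (W(r) = 6*r - 2 = -2 + 6*r)
o(y) = 1/y
(W(-11) + o(z))² = ((-2 + 6*(-11)) + 1/(-12))² = ((-2 - 66) - 1/12)² = (-68 - 1/12)² = (-817/12)² = 667489/144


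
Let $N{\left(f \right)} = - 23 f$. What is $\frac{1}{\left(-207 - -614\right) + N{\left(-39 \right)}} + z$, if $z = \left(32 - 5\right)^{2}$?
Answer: $\frac{950617}{1304} \approx 729.0$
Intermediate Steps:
$z = 729$ ($z = 27^{2} = 729$)
$\frac{1}{\left(-207 - -614\right) + N{\left(-39 \right)}} + z = \frac{1}{\left(-207 - -614\right) - -897} + 729 = \frac{1}{\left(-207 + 614\right) + 897} + 729 = \frac{1}{407 + 897} + 729 = \frac{1}{1304} + 729 = \frac{950617}{1304}$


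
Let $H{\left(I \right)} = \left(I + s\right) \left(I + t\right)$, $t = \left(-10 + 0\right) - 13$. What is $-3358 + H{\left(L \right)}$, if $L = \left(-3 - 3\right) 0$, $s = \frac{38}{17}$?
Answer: $- \frac{57960}{17} \approx -3409.4$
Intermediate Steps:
$t = -23$ ($t = -10 - 13 = -23$)
$s = \frac{38}{17}$ ($s = 38 \cdot \frac{1}{17} = \frac{38}{17} \approx 2.2353$)
$L = 0$ ($L = \left(-6\right) 0 = 0$)
$H{\left(I \right)} = \left(-23 + I\right) \left(\frac{38}{17} + I\right)$ ($H{\left(I \right)} = \left(I + \frac{38}{17}\right) \left(I - 23\right) = \left(\frac{38}{17} + I\right) \left(-23 + I\right) = \left(-23 + I\right) \left(\frac{38}{17} + I\right)$)
$-3358 + H{\left(L \right)} = -3358 - \left(\frac{874}{17} - 0^{2}\right) = -3358 + \left(- \frac{874}{17} + 0 + 0\right) = -3358 - \frac{874}{17} = - \frac{57960}{17}$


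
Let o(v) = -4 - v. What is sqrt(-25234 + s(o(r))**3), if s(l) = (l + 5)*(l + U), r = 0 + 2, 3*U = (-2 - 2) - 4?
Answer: I*sqrt(1991226)/9 ≈ 156.79*I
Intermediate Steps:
U = -8/3 (U = ((-2 - 2) - 4)/3 = (-4 - 4)/3 = (1/3)*(-8) = -8/3 ≈ -2.6667)
r = 2
s(l) = (5 + l)*(-8/3 + l) (s(l) = (l + 5)*(l - 8/3) = (5 + l)*(-8/3 + l))
sqrt(-25234 + s(o(r))**3) = sqrt(-25234 + (-40/3 + (-4 - 1*2)**2 + 7*(-4 - 1*2)/3)**3) = sqrt(-25234 + (-40/3 + (-4 - 2)**2 + 7*(-4 - 2)/3)**3) = sqrt(-25234 + (-40/3 + (-6)**2 + (7/3)*(-6))**3) = sqrt(-25234 + (-40/3 + 36 - 14)**3) = sqrt(-25234 + (26/3)**3) = sqrt(-25234 + 17576/27) = sqrt(-663742/27) = I*sqrt(1991226)/9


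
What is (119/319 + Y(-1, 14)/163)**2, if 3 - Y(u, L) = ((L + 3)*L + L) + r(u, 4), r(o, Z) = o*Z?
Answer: 3452502564/2703688009 ≈ 1.2770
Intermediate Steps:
r(o, Z) = Z*o
Y(u, L) = 3 - L - 4*u - L*(3 + L) (Y(u, L) = 3 - (((L + 3)*L + L) + 4*u) = 3 - (((3 + L)*L + L) + 4*u) = 3 - ((L*(3 + L) + L) + 4*u) = 3 - ((L + L*(3 + L)) + 4*u) = 3 - (L + 4*u + L*(3 + L)) = 3 + (-L - 4*u - L*(3 + L)) = 3 - L - 4*u - L*(3 + L))
(119/319 + Y(-1, 14)/163)**2 = (119/319 + (3 - 1*14**2 - 4*14 - 4*(-1))/163)**2 = (119*(1/319) + (3 - 1*196 - 56 + 4)*(1/163))**2 = (119/319 + (3 - 196 - 56 + 4)*(1/163))**2 = (119/319 - 245*1/163)**2 = (119/319 - 245/163)**2 = (-58758/51997)**2 = 3452502564/2703688009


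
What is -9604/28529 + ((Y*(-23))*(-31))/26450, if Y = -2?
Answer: -6406699/16404175 ≈ -0.39055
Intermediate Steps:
-9604/28529 + ((Y*(-23))*(-31))/26450 = -9604/28529 + (-2*(-23)*(-31))/26450 = -9604*1/28529 + (46*(-31))*(1/26450) = -9604/28529 - 1426*1/26450 = -9604/28529 - 31/575 = -6406699/16404175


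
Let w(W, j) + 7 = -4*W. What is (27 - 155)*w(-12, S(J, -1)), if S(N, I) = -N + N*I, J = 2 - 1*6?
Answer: -5248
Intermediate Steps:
J = -4 (J = 2 - 6 = -4)
S(N, I) = -N + I*N
w(W, j) = -7 - 4*W
(27 - 155)*w(-12, S(J, -1)) = (27 - 155)*(-7 - 4*(-12)) = -128*(-7 + 48) = -128*41 = -5248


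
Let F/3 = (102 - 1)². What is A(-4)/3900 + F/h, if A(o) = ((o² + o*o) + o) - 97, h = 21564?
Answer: 1636997/1168050 ≈ 1.4015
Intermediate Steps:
F = 30603 (F = 3*(102 - 1)² = 3*101² = 3*10201 = 30603)
A(o) = -97 + o + 2*o² (A(o) = ((o² + o²) + o) - 97 = (2*o² + o) - 97 = (o + 2*o²) - 97 = -97 + o + 2*o²)
A(-4)/3900 + F/h = (-97 - 4 + 2*(-4)²)/3900 + 30603/21564 = (-97 - 4 + 2*16)*(1/3900) + 30603*(1/21564) = (-97 - 4 + 32)*(1/3900) + 10201/7188 = -69*1/3900 + 10201/7188 = -23/1300 + 10201/7188 = 1636997/1168050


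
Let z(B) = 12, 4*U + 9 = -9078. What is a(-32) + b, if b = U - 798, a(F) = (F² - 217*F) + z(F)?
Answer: 19641/4 ≈ 4910.3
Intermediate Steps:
U = -9087/4 (U = -9/4 + (¼)*(-9078) = -9/4 - 4539/2 = -9087/4 ≈ -2271.8)
a(F) = 12 + F² - 217*F (a(F) = (F² - 217*F) + 12 = 12 + F² - 217*F)
b = -12279/4 (b = -9087/4 - 798 = -12279/4 ≈ -3069.8)
a(-32) + b = (12 + (-32)² - 217*(-32)) - 12279/4 = (12 + 1024 + 6944) - 12279/4 = 7980 - 12279/4 = 19641/4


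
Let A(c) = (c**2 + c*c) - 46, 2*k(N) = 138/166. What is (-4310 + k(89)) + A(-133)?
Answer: 5149721/166 ≈ 31022.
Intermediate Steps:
k(N) = 69/166 (k(N) = (138/166)/2 = (138*(1/166))/2 = (1/2)*(69/83) = 69/166)
A(c) = -46 + 2*c**2 (A(c) = (c**2 + c**2) - 46 = 2*c**2 - 46 = -46 + 2*c**2)
(-4310 + k(89)) + A(-133) = (-4310 + 69/166) + (-46 + 2*(-133)**2) = -715391/166 + (-46 + 2*17689) = -715391/166 + (-46 + 35378) = -715391/166 + 35332 = 5149721/166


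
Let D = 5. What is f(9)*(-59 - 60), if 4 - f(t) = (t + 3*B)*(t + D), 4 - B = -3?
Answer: 49504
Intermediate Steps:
B = 7 (B = 4 - 1*(-3) = 4 + 3 = 7)
f(t) = 4 - (5 + t)*(21 + t) (f(t) = 4 - (t + 3*7)*(t + 5) = 4 - (t + 21)*(5 + t) = 4 - (21 + t)*(5 + t) = 4 - (5 + t)*(21 + t))
f(9)*(-59 - 60) = (-101 - 1*9² - 26*9)*(-59 - 60) = (-101 - 1*81 - 234)*(-119) = (-101 - 81 - 234)*(-119) = -416*(-119) = 49504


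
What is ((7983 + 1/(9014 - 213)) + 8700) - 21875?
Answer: -45694791/8801 ≈ -5192.0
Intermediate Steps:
((7983 + 1/(9014 - 213)) + 8700) - 21875 = ((7983 + 1/8801) + 8700) - 21875 = (70258384/8801 + 8700) - 21875 = 146827084/8801 - 21875 = -45694791/8801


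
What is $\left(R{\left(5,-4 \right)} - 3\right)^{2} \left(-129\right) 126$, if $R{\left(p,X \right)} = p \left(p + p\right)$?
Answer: $-35905086$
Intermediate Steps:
$R{\left(p,X \right)} = 2 p^{2}$ ($R{\left(p,X \right)} = p 2 p = 2 p^{2}$)
$\left(R{\left(5,-4 \right)} - 3\right)^{2} \left(-129\right) 126 = \left(2 \cdot 5^{2} - 3\right)^{2} \left(-129\right) 126 = \left(2 \cdot 25 + \left(0 - 3\right)\right)^{2} \left(-129\right) 126 = \left(50 - 3\right)^{2} \left(-129\right) 126 = 47^{2} \left(-129\right) 126 = 2209 \left(-129\right) 126 = \left(-284961\right) 126 = -35905086$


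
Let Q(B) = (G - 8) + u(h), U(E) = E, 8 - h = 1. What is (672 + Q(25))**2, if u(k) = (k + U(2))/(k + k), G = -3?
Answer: 85803169/196 ≈ 4.3777e+5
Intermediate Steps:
h = 7 (h = 8 - 1*1 = 8 - 1 = 7)
u(k) = (2 + k)/(2*k) (u(k) = (k + 2)/(k + k) = (2 + k)/((2*k)) = (2 + k)*(1/(2*k)) = (2 + k)/(2*k))
Q(B) = -145/14 (Q(B) = (-3 - 8) + (1/2)*(2 + 7)/7 = -11 + (1/2)*(1/7)*9 = -11 + 9/14 = -145/14)
(672 + Q(25))**2 = (672 - 145/14)**2 = (9263/14)**2 = 85803169/196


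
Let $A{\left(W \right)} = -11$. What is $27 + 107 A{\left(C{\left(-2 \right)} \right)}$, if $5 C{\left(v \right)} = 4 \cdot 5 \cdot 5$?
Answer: $-1150$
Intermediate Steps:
$C{\left(v \right)} = 20$ ($C{\left(v \right)} = \frac{4 \cdot 5 \cdot 5}{5} = \frac{20 \cdot 5}{5} = \frac{1}{5} \cdot 100 = 20$)
$27 + 107 A{\left(C{\left(-2 \right)} \right)} = 27 + 107 \left(-11\right) = 27 - 1177 = -1150$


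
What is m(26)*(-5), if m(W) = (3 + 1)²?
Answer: -80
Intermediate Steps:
m(W) = 16 (m(W) = 4² = 16)
m(26)*(-5) = 16*(-5) = -80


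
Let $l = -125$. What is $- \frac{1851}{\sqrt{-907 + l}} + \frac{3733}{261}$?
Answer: $\frac{3733}{261} + \frac{617 i \sqrt{258}}{172} \approx 14.303 + 57.619 i$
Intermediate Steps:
$- \frac{1851}{\sqrt{-907 + l}} + \frac{3733}{261} = - \frac{1851}{\sqrt{-907 - 125}} + \frac{3733}{261} = - \frac{1851}{\sqrt{-1032}} + 3733 \cdot \frac{1}{261} = - \frac{1851}{2 i \sqrt{258}} + \frac{3733}{261} = - 1851 \left(- \frac{i \sqrt{258}}{516}\right) + \frac{3733}{261} = \frac{617 i \sqrt{258}}{172} + \frac{3733}{261} = \frac{3733}{261} + \frac{617 i \sqrt{258}}{172}$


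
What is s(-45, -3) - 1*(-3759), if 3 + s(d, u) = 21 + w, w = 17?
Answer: 3794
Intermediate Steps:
s(d, u) = 35 (s(d, u) = -3 + (21 + 17) = -3 + 38 = 35)
s(-45, -3) - 1*(-3759) = 35 - 1*(-3759) = 35 + 3759 = 3794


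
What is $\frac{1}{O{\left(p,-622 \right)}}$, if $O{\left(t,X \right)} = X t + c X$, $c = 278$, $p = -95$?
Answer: $- \frac{1}{113826} \approx -8.7853 \cdot 10^{-6}$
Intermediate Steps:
$O{\left(t,X \right)} = 278 X + X t$ ($O{\left(t,X \right)} = X t + 278 X = 278 X + X t$)
$\frac{1}{O{\left(p,-622 \right)}} = \frac{1}{\left(-622\right) \left(278 - 95\right)} = \frac{1}{\left(-622\right) 183} = \frac{1}{-113826} = - \frac{1}{113826}$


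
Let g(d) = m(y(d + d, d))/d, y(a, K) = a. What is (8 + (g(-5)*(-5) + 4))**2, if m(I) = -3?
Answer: 81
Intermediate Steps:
g(d) = -3/d
(8 + (g(-5)*(-5) + 4))**2 = (8 + (-3/(-5)*(-5) + 4))**2 = (8 + (-3*(-1/5)*(-5) + 4))**2 = (8 + ((3/5)*(-5) + 4))**2 = (8 + (-3 + 4))**2 = (8 + 1)**2 = 9**2 = 81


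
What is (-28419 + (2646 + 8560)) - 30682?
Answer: -47895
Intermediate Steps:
(-28419 + (2646 + 8560)) - 30682 = (-28419 + 11206) - 30682 = -17213 - 30682 = -47895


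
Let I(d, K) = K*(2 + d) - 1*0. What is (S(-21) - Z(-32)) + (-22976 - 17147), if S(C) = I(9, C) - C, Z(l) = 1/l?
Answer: -1290655/32 ≈ -40333.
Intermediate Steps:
I(d, K) = K*(2 + d) (I(d, K) = K*(2 + d) + 0 = K*(2 + d))
S(C) = 10*C (S(C) = C*(2 + 9) - C = C*11 - C = 11*C - C = 10*C)
(S(-21) - Z(-32)) + (-22976 - 17147) = (10*(-21) - 1/(-32)) + (-22976 - 17147) = (-210 - 1*(-1/32)) - 40123 = (-210 + 1/32) - 40123 = -6719/32 - 40123 = -1290655/32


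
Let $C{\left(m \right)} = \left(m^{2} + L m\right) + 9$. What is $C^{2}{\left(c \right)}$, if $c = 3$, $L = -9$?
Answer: $81$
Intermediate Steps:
$C{\left(m \right)} = 9 + m^{2} - 9 m$ ($C{\left(m \right)} = \left(m^{2} - 9 m\right) + 9 = 9 + m^{2} - 9 m$)
$C^{2}{\left(c \right)} = \left(9 + 3^{2} - 27\right)^{2} = \left(9 + 9 - 27\right)^{2} = \left(-9\right)^{2} = 81$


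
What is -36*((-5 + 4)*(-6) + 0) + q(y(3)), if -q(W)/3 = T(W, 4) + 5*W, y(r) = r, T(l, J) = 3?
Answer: -270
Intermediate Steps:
q(W) = -9 - 15*W (q(W) = -3*(3 + 5*W) = -9 - 15*W)
-36*((-5 + 4)*(-6) + 0) + q(y(3)) = -36*((-5 + 4)*(-6) + 0) + (-9 - 15*3) = -36*(-1*(-6) + 0) + (-9 - 45) = -36*(6 + 0) - 54 = -36*6 - 54 = -216 - 54 = -270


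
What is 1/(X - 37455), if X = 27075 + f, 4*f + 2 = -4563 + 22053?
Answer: -1/6008 ≈ -0.00016644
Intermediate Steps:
f = 4372 (f = -1/2 + (-4563 + 22053)/4 = -1/2 + (1/4)*17490 = -1/2 + 8745/2 = 4372)
X = 31447 (X = 27075 + 4372 = 31447)
1/(X - 37455) = 1/(31447 - 37455) = 1/(-6008) = -1/6008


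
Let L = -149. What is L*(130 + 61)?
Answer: -28459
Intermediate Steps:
L*(130 + 61) = -149*(130 + 61) = -149*191 = -28459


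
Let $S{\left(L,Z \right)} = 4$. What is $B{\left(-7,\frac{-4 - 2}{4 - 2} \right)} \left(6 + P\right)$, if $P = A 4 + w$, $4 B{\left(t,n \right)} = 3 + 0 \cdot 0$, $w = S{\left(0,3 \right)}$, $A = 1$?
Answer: $\frac{21}{2} \approx 10.5$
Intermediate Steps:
$w = 4$
$B{\left(t,n \right)} = \frac{3}{4}$ ($B{\left(t,n \right)} = \frac{3 + 0 \cdot 0}{4} = \frac{3 + 0}{4} = \frac{1}{4} \cdot 3 = \frac{3}{4}$)
$P = 8$ ($P = 1 \cdot 4 + 4 = 4 + 4 = 8$)
$B{\left(-7,\frac{-4 - 2}{4 - 2} \right)} \left(6 + P\right) = \frac{3 \left(6 + 8\right)}{4} = \frac{3}{4} \cdot 14 = \frac{21}{2}$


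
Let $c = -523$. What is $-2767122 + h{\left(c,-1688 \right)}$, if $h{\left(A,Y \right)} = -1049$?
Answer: $-2768171$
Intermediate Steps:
$-2767122 + h{\left(c,-1688 \right)} = -2767122 - 1049 = -2768171$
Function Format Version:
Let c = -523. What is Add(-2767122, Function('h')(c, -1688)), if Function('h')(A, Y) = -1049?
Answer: -2768171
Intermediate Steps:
Add(-2767122, Function('h')(c, -1688)) = Add(-2767122, -1049) = -2768171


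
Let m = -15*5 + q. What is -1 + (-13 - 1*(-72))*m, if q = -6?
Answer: -4780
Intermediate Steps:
m = -81 (m = -15*5 - 6 = -3*25 - 6 = -75 - 6 = -81)
-1 + (-13 - 1*(-72))*m = -1 + (-13 - 1*(-72))*(-81) = -1 + (-13 + 72)*(-81) = -1 + 59*(-81) = -1 - 4779 = -4780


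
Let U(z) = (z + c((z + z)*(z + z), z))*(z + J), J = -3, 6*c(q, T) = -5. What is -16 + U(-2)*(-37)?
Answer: -3241/6 ≈ -540.17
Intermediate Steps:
c(q, T) = -⅚ (c(q, T) = (⅙)*(-5) = -⅚)
U(z) = (-3 + z)*(-⅚ + z) (U(z) = (z - ⅚)*(z - 3) = (-⅚ + z)*(-3 + z) = (-3 + z)*(-⅚ + z))
-16 + U(-2)*(-37) = -16 + (5/2 + (-2)² - 23/6*(-2))*(-37) = -16 + (5/2 + 4 + 23/3)*(-37) = -16 + (85/6)*(-37) = -16 - 3145/6 = -3241/6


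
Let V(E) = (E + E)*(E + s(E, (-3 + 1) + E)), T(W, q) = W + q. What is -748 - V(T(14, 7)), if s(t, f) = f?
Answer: -2428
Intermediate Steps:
V(E) = 2*E*(-2 + 2*E) (V(E) = (E + E)*(E + ((-3 + 1) + E)) = (2*E)*(E + (-2 + E)) = (2*E)*(-2 + 2*E) = 2*E*(-2 + 2*E))
-748 - V(T(14, 7)) = -748 - 4*(14 + 7)*(-1 + (14 + 7)) = -748 - 4*21*(-1 + 21) = -748 - 4*21*20 = -748 - 1*1680 = -748 - 1680 = -2428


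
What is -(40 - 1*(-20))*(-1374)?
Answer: 82440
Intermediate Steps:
-(40 - 1*(-20))*(-1374) = -(40 + 20)*(-1374) = -1*60*(-1374) = -60*(-1374) = 82440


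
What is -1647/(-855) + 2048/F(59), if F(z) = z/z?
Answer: 194743/95 ≈ 2049.9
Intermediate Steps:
F(z) = 1
-1647/(-855) + 2048/F(59) = -1647/(-855) + 2048/1 = -1647*(-1/855) + 2048*1 = 183/95 + 2048 = 194743/95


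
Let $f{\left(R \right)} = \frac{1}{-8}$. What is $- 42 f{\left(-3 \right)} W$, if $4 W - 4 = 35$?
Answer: $\frac{819}{16} \approx 51.188$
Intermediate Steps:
$W = \frac{39}{4}$ ($W = 1 + \frac{1}{4} \cdot 35 = 1 + \frac{35}{4} = \frac{39}{4} \approx 9.75$)
$f{\left(R \right)} = - \frac{1}{8}$
$- 42 f{\left(-3 \right)} W = \left(-42\right) \left(- \frac{1}{8}\right) \frac{39}{4} = \frac{21}{4} \cdot \frac{39}{4} = \frac{819}{16}$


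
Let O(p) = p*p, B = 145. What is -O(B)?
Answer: -21025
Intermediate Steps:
O(p) = p²
-O(B) = -1*145² = -1*21025 = -21025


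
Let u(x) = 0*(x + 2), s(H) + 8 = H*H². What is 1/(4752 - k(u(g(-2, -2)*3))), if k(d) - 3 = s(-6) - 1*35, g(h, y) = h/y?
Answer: 1/5008 ≈ 0.00019968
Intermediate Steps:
s(H) = -8 + H³ (s(H) = -8 + H*H² = -8 + H³)
u(x) = 0 (u(x) = 0*(2 + x) = 0)
k(d) = -256 (k(d) = 3 + ((-8 + (-6)³) - 1*35) = 3 + ((-8 - 216) - 35) = 3 + (-224 - 35) = 3 - 259 = -256)
1/(4752 - k(u(g(-2, -2)*3))) = 1/(4752 - 1*(-256)) = 1/(4752 + 256) = 1/5008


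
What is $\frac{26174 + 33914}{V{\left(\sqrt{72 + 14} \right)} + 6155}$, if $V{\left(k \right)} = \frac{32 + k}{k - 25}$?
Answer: $\frac{3496340456}{358045329} + \frac{60088 \sqrt{86}}{358045329} \approx 9.7666$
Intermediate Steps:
$V{\left(k \right)} = \frac{32 + k}{-25 + k}$
$\frac{26174 + 33914}{V{\left(\sqrt{72 + 14} \right)} + 6155} = \frac{26174 + 33914}{\frac{32 + \sqrt{72 + 14}}{-25 + \sqrt{72 + 14}} + 6155} = \frac{60088}{\frac{32 + \sqrt{86}}{-25 + \sqrt{86}} + 6155} = \frac{60088}{6155 + \frac{32 + \sqrt{86}}{-25 + \sqrt{86}}}$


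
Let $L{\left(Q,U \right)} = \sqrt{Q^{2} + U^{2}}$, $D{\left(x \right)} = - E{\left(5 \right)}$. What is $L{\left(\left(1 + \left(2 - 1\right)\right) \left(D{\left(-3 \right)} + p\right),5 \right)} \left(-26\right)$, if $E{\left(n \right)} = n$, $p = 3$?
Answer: $- 26 \sqrt{41} \approx -166.48$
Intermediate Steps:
$D{\left(x \right)} = -5$ ($D{\left(x \right)} = \left(-1\right) 5 = -5$)
$L{\left(\left(1 + \left(2 - 1\right)\right) \left(D{\left(-3 \right)} + p\right),5 \right)} \left(-26\right) = \sqrt{\left(\left(1 + \left(2 - 1\right)\right) \left(-5 + 3\right)\right)^{2} + 5^{2}} \left(-26\right) = \sqrt{\left(\left(1 + 1\right) \left(-2\right)\right)^{2} + 25} \left(-26\right) = \sqrt{\left(2 \left(-2\right)\right)^{2} + 25} \left(-26\right) = \sqrt{\left(-4\right)^{2} + 25} \left(-26\right) = \sqrt{16 + 25} \left(-26\right) = \sqrt{41} \left(-26\right) = - 26 \sqrt{41}$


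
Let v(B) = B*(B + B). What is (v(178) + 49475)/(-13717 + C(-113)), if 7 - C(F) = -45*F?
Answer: -112843/18795 ≈ -6.0039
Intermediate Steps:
v(B) = 2*B**2 (v(B) = B*(2*B) = 2*B**2)
C(F) = 7 + 45*F (C(F) = 7 - (-45)*F = 7 + 45*F)
(v(178) + 49475)/(-13717 + C(-113)) = (2*178**2 + 49475)/(-13717 + (7 + 45*(-113))) = (2*31684 + 49475)/(-13717 + (7 - 5085)) = (63368 + 49475)/(-13717 - 5078) = 112843/(-18795) = 112843*(-1/18795) = -112843/18795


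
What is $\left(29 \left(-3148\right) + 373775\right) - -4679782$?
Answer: $4962265$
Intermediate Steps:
$\left(29 \left(-3148\right) + 373775\right) - -4679782 = \left(-91292 + 373775\right) + 4679782 = 282483 + 4679782 = 4962265$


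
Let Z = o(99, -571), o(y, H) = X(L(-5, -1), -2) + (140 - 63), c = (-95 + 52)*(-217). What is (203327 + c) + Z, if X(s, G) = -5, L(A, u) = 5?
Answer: 212730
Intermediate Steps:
c = 9331 (c = -43*(-217) = 9331)
o(y, H) = 72 (o(y, H) = -5 + (140 - 63) = -5 + 77 = 72)
Z = 72
(203327 + c) + Z = (203327 + 9331) + 72 = 212658 + 72 = 212730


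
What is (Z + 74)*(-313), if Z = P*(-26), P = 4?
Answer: 9390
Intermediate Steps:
Z = -104 (Z = 4*(-26) = -104)
(Z + 74)*(-313) = (-104 + 74)*(-313) = -30*(-313) = 9390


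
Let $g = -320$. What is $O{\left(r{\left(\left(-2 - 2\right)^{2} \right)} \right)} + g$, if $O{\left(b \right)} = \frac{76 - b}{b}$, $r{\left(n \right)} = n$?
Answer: $- \frac{1265}{4} \approx -316.25$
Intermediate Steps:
$O{\left(b \right)} = \frac{76 - b}{b}$
$O{\left(r{\left(\left(-2 - 2\right)^{2} \right)} \right)} + g = \frac{76 - \left(-2 - 2\right)^{2}}{\left(-2 - 2\right)^{2}} - 320 = \frac{76 - \left(-4\right)^{2}}{\left(-4\right)^{2}} - 320 = \frac{76 - 16}{16} - 320 = \frac{1}{16} \cdot 60 - 320 = \frac{15}{4} - 320 = - \frac{1265}{4}$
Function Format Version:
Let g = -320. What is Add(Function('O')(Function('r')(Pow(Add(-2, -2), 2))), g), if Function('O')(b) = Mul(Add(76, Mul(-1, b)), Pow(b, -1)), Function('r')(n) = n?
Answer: Rational(-1265, 4) ≈ -316.25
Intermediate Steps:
Function('O')(b) = Mul(Pow(b, -1), Add(76, Mul(-1, b)))
Add(Function('O')(Function('r')(Pow(Add(-2, -2), 2))), g) = Add(Mul(Pow(Pow(Add(-2, -2), 2), -1), Add(76, Mul(-1, Pow(Add(-2, -2), 2)))), -320) = Add(Mul(Pow(Pow(-4, 2), -1), Add(76, Mul(-1, Pow(-4, 2)))), -320) = Add(Mul(Pow(16, -1), Add(76, Mul(-1, 16))), -320) = Add(Mul(Rational(1, 16), Add(76, -16)), -320) = Add(Mul(Rational(1, 16), 60), -320) = Add(Rational(15, 4), -320) = Rational(-1265, 4)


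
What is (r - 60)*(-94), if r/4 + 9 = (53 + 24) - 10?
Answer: -16168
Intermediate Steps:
r = 232 (r = -36 + 4*((53 + 24) - 10) = -36 + 4*(77 - 10) = -36 + 4*67 = -36 + 268 = 232)
(r - 60)*(-94) = (232 - 60)*(-94) = 172*(-94) = -16168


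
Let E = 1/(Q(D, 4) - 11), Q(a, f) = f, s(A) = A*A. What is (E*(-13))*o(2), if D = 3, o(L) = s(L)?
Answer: 52/7 ≈ 7.4286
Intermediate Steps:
s(A) = A²
o(L) = L²
E = -⅐ (E = 1/(4 - 11) = 1/(-7) = -⅐ ≈ -0.14286)
(E*(-13))*o(2) = -⅐*(-13)*2² = (13/7)*4 = 52/7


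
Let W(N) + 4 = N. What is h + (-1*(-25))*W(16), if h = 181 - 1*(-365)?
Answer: 846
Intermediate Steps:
h = 546 (h = 181 + 365 = 546)
W(N) = -4 + N
h + (-1*(-25))*W(16) = 546 + (-1*(-25))*(-4 + 16) = 546 + 25*12 = 546 + 300 = 846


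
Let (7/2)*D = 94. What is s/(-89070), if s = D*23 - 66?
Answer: -1931/311745 ≈ -0.0061942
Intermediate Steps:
D = 188/7 (D = (2/7)*94 = 188/7 ≈ 26.857)
s = 3862/7 (s = (188/7)*23 - 66 = 4324/7 - 66 = 3862/7 ≈ 551.71)
s/(-89070) = (3862/7)/(-89070) = (3862/7)*(-1/89070) = -1931/311745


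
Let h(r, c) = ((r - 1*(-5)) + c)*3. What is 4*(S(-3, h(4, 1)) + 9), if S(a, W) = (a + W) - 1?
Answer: 140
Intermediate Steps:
h(r, c) = 15 + 3*c + 3*r (h(r, c) = ((r + 5) + c)*3 = ((5 + r) + c)*3 = (5 + c + r)*3 = 15 + 3*c + 3*r)
S(a, W) = -1 + W + a (S(a, W) = (W + a) - 1 = -1 + W + a)
4*(S(-3, h(4, 1)) + 9) = 4*((-1 + (15 + 3*1 + 3*4) - 3) + 9) = 4*((-1 + (15 + 3 + 12) - 3) + 9) = 4*((-1 + 30 - 3) + 9) = 4*(26 + 9) = 4*35 = 140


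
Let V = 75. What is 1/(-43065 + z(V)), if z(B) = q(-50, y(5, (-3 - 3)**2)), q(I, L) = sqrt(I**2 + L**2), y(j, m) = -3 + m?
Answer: -43065/1854590636 - sqrt(3589)/1854590636 ≈ -2.3253e-5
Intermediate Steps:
z(B) = sqrt(3589) (z(B) = sqrt((-50)**2 + (-3 + (-3 - 3)**2)**2) = sqrt(2500 + (-3 + (-6)**2)**2) = sqrt(2500 + (-3 + 36)**2) = sqrt(2500 + 33**2) = sqrt(2500 + 1089) = sqrt(3589))
1/(-43065 + z(V)) = 1/(-43065 + sqrt(3589))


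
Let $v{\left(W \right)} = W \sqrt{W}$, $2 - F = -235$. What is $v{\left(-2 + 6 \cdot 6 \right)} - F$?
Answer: $-237 + 34 \sqrt{34} \approx -38.748$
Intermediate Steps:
$F = 237$ ($F = 2 - -235 = 2 + 235 = 237$)
$v{\left(W \right)} = W^{\frac{3}{2}}$
$v{\left(-2 + 6 \cdot 6 \right)} - F = \left(-2 + 6 \cdot 6\right)^{\frac{3}{2}} - 237 = \left(-2 + 36\right)^{\frac{3}{2}} - 237 = 34^{\frac{3}{2}} - 237 = 34 \sqrt{34} - 237 = -237 + 34 \sqrt{34}$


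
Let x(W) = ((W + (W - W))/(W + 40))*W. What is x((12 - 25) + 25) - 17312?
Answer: -225020/13 ≈ -17309.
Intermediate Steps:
x(W) = W²/(40 + W) (x(W) = ((W + 0)/(40 + W))*W = (W/(40 + W))*W = W²/(40 + W))
x((12 - 25) + 25) - 17312 = ((12 - 25) + 25)²/(40 + ((12 - 25) + 25)) - 17312 = (-13 + 25)²/(40 + (-13 + 25)) - 17312 = 12²/(40 + 12) - 17312 = 144/52 - 17312 = 144*(1/52) - 17312 = 36/13 - 17312 = -225020/13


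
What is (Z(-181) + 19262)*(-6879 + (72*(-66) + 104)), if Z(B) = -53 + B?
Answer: -219335756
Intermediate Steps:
(Z(-181) + 19262)*(-6879 + (72*(-66) + 104)) = ((-53 - 181) + 19262)*(-6879 + (72*(-66) + 104)) = (-234 + 19262)*(-6879 + (-4752 + 104)) = 19028*(-6879 - 4648) = 19028*(-11527) = -219335756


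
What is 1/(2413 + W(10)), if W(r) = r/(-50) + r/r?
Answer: 5/12069 ≈ 0.00041428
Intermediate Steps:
W(r) = 1 - r/50 (W(r) = r*(-1/50) + 1 = -r/50 + 1 = 1 - r/50)
1/(2413 + W(10)) = 1/(2413 + (1 - 1/50*10)) = 1/(2413 + (1 - 1/5)) = 1/(2413 + 4/5) = 1/(12069/5) = 5/12069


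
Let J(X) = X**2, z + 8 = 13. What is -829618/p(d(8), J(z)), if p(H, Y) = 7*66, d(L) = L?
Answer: -414809/231 ≈ -1795.7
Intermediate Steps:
z = 5 (z = -8 + 13 = 5)
p(H, Y) = 462
-829618/p(d(8), J(z)) = -829618/462 = -829618*1/462 = -414809/231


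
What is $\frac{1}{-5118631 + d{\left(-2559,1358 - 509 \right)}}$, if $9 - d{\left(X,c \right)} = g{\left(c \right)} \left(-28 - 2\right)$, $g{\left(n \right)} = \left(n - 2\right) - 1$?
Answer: $- \frac{1}{5093242} \approx -1.9634 \cdot 10^{-7}$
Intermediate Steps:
$g{\left(n \right)} = -3 + n$ ($g{\left(n \right)} = \left(-2 + n\right) - 1 = -3 + n$)
$d{\left(X,c \right)} = -81 + 30 c$ ($d{\left(X,c \right)} = 9 - \left(-3 + c\right) \left(-28 - 2\right) = 9 - \left(-3 + c\right) \left(-30\right) = 9 - \left(90 - 30 c\right) = 9 + \left(-90 + 30 c\right) = -81 + 30 c$)
$\frac{1}{-5118631 + d{\left(-2559,1358 - 509 \right)}} = \frac{1}{-5118631 - \left(81 - 30 \left(1358 - 509\right)\right)} = \frac{1}{-5118631 + \left(-81 + 30 \cdot 849\right)} = \frac{1}{-5118631 + \left(-81 + 25470\right)} = \frac{1}{-5118631 + 25389} = \frac{1}{-5093242} = - \frac{1}{5093242}$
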